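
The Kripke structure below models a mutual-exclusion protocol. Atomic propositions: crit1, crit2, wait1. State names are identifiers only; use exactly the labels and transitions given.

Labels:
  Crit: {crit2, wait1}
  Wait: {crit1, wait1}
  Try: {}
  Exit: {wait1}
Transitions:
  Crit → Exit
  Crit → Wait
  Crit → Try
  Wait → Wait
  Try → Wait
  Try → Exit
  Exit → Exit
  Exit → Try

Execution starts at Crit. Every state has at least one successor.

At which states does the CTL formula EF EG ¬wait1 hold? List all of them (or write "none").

none

States satisfying EG ¬wait1: ∅.
States satisfying EF EG ¬wait1: ∅.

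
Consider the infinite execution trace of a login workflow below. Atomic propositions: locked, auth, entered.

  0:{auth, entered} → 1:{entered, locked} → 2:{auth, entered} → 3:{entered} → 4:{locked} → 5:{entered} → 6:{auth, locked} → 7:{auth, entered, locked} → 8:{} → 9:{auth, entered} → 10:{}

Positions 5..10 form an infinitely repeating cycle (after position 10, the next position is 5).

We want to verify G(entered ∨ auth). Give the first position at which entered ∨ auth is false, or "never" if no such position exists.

Check entered ∨ auth at each position in order: 0 ✓, 1 ✓, 2 ✓, 3 ✓.
At position 4 the labels are {locked}, so entered ∨ auth is false there. This is the first violation.

4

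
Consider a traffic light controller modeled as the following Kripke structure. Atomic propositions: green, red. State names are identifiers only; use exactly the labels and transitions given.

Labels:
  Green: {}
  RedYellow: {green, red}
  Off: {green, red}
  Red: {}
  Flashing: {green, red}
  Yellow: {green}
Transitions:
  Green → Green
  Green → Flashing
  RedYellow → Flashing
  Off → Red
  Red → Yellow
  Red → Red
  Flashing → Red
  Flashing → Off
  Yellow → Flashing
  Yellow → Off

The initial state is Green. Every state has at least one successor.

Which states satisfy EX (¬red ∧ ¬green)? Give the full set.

{Green, Off, Red, Flashing}

States satisfying ¬red ∧ ¬green: {Green, Red}.
States satisfying EX (¬red ∧ ¬green): {Green, Off, Red, Flashing}.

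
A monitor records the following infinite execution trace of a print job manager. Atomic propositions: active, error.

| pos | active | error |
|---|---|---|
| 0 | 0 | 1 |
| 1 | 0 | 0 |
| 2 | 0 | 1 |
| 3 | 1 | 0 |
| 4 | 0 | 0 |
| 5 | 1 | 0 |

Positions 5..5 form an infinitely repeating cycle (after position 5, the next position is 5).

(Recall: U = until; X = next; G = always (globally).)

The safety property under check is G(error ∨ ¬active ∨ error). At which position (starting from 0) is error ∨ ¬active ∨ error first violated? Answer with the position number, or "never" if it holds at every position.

Check error ∨ ¬active ∨ error at each position in order: 0 ✓, 1 ✓, 2 ✓.
At position 3 the labels are {active}, so error ∨ ¬active ∨ error is false there. This is the first violation.

3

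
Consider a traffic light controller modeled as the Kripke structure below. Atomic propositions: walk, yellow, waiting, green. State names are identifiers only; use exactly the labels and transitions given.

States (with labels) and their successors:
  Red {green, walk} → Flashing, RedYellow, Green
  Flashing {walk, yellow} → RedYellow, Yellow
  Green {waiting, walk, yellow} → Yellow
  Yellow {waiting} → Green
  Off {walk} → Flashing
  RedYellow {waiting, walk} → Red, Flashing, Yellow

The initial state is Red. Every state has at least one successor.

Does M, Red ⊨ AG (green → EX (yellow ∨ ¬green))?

Holds

States satisfying green → EX (yellow ∨ ¬green): {Red, Flashing, Green, Yellow, Off, RedYellow}.
States satisfying AG (green → EX (yellow ∨ ¬green)): {Red, Flashing, Green, Yellow, Off, RedYellow}.
Every state reachable from Red satisfies green → EX (yellow ∨ ¬green).
Red ∈ Sat(AG (green → EX (yellow ∨ ¬green))).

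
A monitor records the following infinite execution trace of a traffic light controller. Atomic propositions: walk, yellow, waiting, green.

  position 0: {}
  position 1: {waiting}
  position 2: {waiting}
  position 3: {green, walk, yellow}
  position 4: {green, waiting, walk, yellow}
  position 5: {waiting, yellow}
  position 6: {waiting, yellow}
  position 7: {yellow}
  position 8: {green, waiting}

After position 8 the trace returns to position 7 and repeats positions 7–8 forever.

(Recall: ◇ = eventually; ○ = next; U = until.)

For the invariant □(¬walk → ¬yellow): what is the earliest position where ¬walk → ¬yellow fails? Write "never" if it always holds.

5

Check ¬walk → ¬yellow at each position in order: 0 ✓, 1 ✓, 2 ✓, 3 ✓, 4 ✓.
At position 5 the labels are {waiting, yellow}, so ¬walk → ¬yellow is false there. This is the first violation.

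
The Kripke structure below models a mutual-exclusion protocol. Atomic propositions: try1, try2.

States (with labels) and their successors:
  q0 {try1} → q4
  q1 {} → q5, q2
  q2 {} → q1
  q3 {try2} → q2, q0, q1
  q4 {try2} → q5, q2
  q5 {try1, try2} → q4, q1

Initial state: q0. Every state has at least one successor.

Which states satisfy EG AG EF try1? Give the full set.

States satisfying AG EF try1: {q0, q1, q2, q3, q4, q5}.
States satisfying EG AG EF try1: {q0, q1, q2, q3, q4, q5}.

{q0, q1, q2, q3, q4, q5}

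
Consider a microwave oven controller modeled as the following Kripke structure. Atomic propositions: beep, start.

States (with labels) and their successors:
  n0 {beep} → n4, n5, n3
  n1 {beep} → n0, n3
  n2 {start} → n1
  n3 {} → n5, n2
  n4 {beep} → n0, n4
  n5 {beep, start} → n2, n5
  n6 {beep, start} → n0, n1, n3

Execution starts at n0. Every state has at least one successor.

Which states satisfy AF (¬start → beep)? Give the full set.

States satisfying ¬start → beep: {n0, n1, n2, n4, n5, n6}.
States satisfying AF (¬start → beep): {n0, n1, n2, n3, n4, n5, n6}.

{n0, n1, n2, n3, n4, n5, n6}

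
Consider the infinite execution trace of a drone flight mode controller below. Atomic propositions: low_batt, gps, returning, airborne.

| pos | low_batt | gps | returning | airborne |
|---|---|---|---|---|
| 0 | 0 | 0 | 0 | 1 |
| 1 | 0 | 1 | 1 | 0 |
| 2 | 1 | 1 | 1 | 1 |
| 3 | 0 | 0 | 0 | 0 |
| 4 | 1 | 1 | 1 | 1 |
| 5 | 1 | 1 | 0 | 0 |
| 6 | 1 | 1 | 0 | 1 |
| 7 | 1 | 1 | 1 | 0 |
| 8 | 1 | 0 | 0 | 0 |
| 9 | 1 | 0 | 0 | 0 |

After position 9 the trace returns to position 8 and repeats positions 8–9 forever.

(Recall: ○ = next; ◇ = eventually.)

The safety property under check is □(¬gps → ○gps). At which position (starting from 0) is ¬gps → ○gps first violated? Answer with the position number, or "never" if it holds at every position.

Check ¬gps → ○gps at each position in order: 0 ✓, 1 ✓, 2 ✓, 3 ✓, 4 ✓, 5 ✓, 6 ✓, 7 ✓.
At position 8 the labels are {low_batt} and the next position 9 has {low_batt}, so ¬gps → ○gps is false there. This is the first violation.

8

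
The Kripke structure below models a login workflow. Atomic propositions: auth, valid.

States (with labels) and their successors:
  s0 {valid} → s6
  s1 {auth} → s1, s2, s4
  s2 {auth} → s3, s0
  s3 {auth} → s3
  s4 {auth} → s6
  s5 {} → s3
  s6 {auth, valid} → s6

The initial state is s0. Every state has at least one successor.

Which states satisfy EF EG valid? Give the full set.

States satisfying EG valid: {s0, s6}.
States satisfying EF EG valid: {s0, s1, s2, s4, s6}.

{s0, s1, s2, s4, s6}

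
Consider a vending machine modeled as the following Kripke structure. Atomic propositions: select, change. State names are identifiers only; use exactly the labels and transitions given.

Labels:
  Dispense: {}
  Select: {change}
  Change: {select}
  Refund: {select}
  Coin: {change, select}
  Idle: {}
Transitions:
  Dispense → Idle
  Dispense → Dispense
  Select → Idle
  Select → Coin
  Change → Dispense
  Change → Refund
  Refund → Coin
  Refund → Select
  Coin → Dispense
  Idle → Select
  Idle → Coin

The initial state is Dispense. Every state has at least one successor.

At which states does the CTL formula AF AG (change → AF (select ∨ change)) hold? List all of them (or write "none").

States satisfying AG (change → AF (select ∨ change)): {Dispense, Select, Change, Refund, Coin, Idle}.
States satisfying AF AG (change → AF (select ∨ change)): {Dispense, Select, Change, Refund, Coin, Idle}.

{Dispense, Select, Change, Refund, Coin, Idle}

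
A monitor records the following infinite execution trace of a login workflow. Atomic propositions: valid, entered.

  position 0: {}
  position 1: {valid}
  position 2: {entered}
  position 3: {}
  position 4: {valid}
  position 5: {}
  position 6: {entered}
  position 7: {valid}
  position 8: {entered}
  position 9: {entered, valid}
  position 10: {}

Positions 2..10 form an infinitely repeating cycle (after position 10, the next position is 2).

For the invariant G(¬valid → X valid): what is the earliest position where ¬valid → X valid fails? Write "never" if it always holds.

2

Check ¬valid → X valid at each position in order: 0 ✓, 1 ✓.
At position 2 the labels are {entered} and the next position 3 has {}, so ¬valid → X valid is false there. This is the first violation.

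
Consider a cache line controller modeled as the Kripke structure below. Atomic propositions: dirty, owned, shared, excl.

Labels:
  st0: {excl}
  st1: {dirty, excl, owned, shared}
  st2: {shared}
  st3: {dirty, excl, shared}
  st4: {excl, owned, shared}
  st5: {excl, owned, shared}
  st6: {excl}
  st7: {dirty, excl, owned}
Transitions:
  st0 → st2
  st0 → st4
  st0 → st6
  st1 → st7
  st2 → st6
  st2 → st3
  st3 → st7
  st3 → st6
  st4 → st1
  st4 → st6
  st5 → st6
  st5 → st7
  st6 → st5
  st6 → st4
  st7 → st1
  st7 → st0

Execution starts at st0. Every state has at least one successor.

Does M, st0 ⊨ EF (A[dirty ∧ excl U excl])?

States satisfying A[dirty ∧ excl U excl]: {st0, st1, st3, st4, st5, st6, st7}.
States satisfying EF (A[dirty ∧ excl U excl]): {st0, st1, st2, st3, st4, st5, st6, st7}.
Some path from st0 reaches a state where A[dirty ∧ excl U excl] holds.
st0 ∈ Sat(EF (A[dirty ∧ excl U excl])).

Yes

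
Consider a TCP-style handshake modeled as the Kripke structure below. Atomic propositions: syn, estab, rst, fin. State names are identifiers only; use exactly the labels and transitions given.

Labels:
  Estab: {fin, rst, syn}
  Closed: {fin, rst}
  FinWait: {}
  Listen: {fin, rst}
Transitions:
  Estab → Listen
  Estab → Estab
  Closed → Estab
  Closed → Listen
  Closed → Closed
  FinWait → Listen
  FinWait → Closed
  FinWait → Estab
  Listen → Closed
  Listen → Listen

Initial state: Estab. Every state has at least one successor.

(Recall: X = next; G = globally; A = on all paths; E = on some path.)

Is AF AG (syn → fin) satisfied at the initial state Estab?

Holds

States satisfying AG (syn → fin): {Estab, Closed, FinWait, Listen}.
States satisfying AF AG (syn → fin): {Estab, Closed, FinWait, Listen}.
Estab ∈ Sat(AF AG (syn → fin)).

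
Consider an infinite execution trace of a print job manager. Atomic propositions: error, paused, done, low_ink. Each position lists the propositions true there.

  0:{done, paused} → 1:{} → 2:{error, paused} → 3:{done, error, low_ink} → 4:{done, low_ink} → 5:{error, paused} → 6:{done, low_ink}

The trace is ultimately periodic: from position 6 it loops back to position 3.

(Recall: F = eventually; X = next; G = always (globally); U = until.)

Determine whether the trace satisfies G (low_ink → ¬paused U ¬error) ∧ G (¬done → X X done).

Satisfied

low_ink → ¬paused U ¬error holds at every position 0..6, and those are all positions ever visited, so G (low_ink → ¬paused U ¬error) holds.
Positions where low_ink holds: 3, 4, 6.
Check ¬paused U ¬error at each: 3→ok, 4→ok, 6→ok.
¬done → X X done holds at every position 0..6, and those are all positions ever visited, so G (¬done → X X done) holds.
Positions where ¬done holds: 1, 2, 5.
Check X X done at each: 1→ok, 2→ok, 5→ok.
At position 0: G (low_ink → ¬paused U ¬error) is true; G (¬done → X X done) is true; so G (low_ink → ¬paused U ¬error) ∧ G (¬done → X X done) is true.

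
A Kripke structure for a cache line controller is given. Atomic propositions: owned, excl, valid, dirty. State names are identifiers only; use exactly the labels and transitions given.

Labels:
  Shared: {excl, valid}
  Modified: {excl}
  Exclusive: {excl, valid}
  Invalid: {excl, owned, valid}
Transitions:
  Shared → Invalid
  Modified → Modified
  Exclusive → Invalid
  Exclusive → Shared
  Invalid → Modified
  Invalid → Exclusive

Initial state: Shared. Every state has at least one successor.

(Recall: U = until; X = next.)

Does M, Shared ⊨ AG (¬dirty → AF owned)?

Violated

States satisfying ¬dirty → AF owned: {Shared, Exclusive, Invalid}.
States satisfying AG (¬dirty → AF owned): ∅.
Modified is reachable from Shared and violates ¬dirty → AF owned, so AG fails at Shared.
Shared ∉ Sat(AG (¬dirty → AF owned)).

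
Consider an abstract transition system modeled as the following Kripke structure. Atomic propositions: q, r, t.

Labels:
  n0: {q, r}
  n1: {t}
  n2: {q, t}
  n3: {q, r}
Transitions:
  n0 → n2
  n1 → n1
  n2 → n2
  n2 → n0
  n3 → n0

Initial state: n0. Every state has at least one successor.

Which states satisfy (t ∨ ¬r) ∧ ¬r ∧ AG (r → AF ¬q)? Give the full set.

States satisfying ¬r: {n1, n2}.
States satisfying t ∨ ¬r: {n1, n2}.
States satisfying (t ∨ ¬r) ∧ ¬r: {n1, n2}.
States satisfying r → AF ¬q: {n1, n2}.
States satisfying AG (r → AF ¬q): {n1}.
States satisfying (t ∨ ¬r) ∧ ¬r ∧ AG (r → AF ¬q): {n1}.

{n1}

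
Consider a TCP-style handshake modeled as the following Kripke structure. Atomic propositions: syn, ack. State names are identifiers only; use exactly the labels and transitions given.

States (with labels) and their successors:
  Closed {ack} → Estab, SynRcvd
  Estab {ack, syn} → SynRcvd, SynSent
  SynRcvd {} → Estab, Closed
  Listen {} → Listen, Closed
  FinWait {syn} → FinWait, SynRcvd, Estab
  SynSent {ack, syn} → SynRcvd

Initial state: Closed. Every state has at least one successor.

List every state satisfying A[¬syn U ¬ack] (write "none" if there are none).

States satisfying ¬syn: {Closed, SynRcvd, Listen}.
States satisfying ¬ack: {SynRcvd, Listen, FinWait}.
States satisfying A[¬syn U ¬ack]: {SynRcvd, Listen, FinWait}.

{SynRcvd, Listen, FinWait}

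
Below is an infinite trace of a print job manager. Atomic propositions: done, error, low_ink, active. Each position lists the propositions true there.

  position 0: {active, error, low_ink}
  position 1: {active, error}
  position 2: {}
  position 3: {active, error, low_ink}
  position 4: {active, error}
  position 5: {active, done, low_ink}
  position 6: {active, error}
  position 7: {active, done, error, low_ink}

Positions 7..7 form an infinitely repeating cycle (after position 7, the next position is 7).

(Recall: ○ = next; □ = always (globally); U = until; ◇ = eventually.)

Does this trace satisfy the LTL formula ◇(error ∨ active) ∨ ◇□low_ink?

error ∨ active holds at position 0, which is reachable from 0, so ◇(error ∨ active) holds.
□low_ink holds at position 7, which is reachable from 0, so ◇□low_ink holds.
At position 0: ◇(error ∨ active) is true; ◇□low_ink is true; so ◇(error ∨ active) ∨ ◇□low_ink is true.

Satisfied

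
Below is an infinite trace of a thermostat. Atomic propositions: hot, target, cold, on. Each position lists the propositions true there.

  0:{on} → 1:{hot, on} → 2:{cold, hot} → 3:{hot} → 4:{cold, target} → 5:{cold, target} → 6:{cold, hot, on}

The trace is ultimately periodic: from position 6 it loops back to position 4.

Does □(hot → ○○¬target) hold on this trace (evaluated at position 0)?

hot → ○○¬target must hold at every position from 0 onward. It fails at position 2, so □(hot → ○○¬target) is false.
Positions where hot holds: 1, 2, 3, 6.
Check ○○¬target at each: 1→ok, 2→fails, 3→fails, 6→fails.

Violated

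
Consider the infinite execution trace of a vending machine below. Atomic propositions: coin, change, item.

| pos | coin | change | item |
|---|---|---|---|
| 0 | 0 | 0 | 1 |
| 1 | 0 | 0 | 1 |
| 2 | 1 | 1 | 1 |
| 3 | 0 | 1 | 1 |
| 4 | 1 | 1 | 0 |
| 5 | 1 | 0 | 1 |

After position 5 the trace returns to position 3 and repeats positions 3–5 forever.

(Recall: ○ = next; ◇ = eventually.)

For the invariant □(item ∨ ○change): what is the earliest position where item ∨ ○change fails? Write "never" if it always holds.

4

Check item ∨ ○change at each position in order: 0 ✓, 1 ✓, 2 ✓, 3 ✓.
At position 4 the labels are {change, coin} and the next position 5 has {coin, item}, so item ∨ ○change is false there. This is the first violation.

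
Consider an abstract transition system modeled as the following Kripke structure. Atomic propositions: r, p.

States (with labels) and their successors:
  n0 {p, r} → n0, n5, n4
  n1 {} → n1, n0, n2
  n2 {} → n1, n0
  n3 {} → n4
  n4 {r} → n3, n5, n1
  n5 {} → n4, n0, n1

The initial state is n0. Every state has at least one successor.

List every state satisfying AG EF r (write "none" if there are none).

{n0, n1, n2, n3, n4, n5}

States satisfying EF r: {n0, n1, n2, n3, n4, n5}.
States satisfying AG EF r: {n0, n1, n2, n3, n4, n5}.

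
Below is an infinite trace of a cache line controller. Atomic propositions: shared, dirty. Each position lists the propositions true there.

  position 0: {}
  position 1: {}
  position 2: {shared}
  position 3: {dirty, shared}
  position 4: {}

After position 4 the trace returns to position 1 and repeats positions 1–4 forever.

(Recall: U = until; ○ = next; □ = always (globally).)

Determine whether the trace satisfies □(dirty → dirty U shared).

dirty → dirty U shared holds at every position 0..4, and those are all positions ever visited, so □(dirty → dirty U shared) holds.
Positions where dirty holds: 3.
Check dirty U shared at each: 3→ok.

Holds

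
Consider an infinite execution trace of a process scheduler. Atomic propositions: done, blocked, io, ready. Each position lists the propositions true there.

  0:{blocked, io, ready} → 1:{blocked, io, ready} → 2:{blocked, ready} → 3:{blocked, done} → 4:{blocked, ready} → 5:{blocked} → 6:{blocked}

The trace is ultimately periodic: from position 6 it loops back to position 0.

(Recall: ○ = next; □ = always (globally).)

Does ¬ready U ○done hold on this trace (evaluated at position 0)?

No

Walking from position 0: at position 0, ○done has not yet held and ¬ready fails, so ¬ready U ○done is false.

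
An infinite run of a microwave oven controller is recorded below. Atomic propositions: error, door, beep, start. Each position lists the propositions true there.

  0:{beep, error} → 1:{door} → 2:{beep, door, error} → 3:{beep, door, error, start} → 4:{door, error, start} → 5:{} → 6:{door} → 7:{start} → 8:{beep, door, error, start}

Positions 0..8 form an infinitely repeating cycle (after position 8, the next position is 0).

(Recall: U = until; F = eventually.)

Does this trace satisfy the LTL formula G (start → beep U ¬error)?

Violated

start → beep U ¬error must hold at every position from 0 onward. It fails at position 3, so G (start → beep U ¬error) is false.
Positions where start holds: 3, 4, 7, 8.
Check beep U ¬error at each: 3→fails, 4→fails, 7→ok, 8→ok.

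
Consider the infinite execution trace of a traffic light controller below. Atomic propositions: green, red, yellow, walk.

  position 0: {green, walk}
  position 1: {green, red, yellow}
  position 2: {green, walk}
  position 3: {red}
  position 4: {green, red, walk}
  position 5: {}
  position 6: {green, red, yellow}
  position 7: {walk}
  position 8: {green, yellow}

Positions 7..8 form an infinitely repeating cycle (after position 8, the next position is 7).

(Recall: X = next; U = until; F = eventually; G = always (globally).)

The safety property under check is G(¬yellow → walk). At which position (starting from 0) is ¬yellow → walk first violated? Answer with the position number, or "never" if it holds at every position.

Check ¬yellow → walk at each position in order: 0 ✓, 1 ✓, 2 ✓.
At position 3 the labels are {red}, so ¬yellow → walk is false there. This is the first violation.

3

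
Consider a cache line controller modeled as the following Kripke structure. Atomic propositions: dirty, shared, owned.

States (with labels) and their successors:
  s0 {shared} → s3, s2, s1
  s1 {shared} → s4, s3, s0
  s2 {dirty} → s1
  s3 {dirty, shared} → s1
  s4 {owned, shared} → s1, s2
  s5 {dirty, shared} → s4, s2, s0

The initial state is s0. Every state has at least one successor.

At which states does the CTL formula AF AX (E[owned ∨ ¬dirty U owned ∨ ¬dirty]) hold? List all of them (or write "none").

{s2, s3}

States satisfying AX (E[owned ∨ ¬dirty U owned ∨ ¬dirty]): {s2, s3}.
States satisfying AF AX (E[owned ∨ ¬dirty U owned ∨ ¬dirty]): {s2, s3}.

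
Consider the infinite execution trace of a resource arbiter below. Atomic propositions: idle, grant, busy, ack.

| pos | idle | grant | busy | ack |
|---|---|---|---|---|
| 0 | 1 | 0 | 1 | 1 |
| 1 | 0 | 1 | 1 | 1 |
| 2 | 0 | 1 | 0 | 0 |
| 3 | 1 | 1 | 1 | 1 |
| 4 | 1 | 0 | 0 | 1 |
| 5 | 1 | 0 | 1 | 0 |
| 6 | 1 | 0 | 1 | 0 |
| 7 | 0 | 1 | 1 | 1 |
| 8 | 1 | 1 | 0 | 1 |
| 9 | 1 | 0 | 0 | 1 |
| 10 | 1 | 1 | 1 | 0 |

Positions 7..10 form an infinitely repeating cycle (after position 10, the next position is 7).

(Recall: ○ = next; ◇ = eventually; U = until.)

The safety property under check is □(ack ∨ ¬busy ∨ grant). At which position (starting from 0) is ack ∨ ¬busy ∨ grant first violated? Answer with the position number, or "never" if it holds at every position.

5

Check ack ∨ ¬busy ∨ grant at each position in order: 0 ✓, 1 ✓, 2 ✓, 3 ✓, 4 ✓.
At position 5 the labels are {busy, idle}, so ack ∨ ¬busy ∨ grant is false there. This is the first violation.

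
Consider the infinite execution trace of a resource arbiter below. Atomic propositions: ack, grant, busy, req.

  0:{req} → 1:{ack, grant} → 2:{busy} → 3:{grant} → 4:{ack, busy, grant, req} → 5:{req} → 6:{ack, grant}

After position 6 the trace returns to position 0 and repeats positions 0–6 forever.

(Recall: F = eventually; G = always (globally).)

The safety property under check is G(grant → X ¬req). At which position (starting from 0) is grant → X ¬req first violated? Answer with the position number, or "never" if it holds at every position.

Check grant → X ¬req at each position in order: 0 ✓, 1 ✓, 2 ✓.
At position 3 the labels are {grant} and the next position 4 has {ack, busy, grant, req}, so grant → X ¬req is false there. This is the first violation.

3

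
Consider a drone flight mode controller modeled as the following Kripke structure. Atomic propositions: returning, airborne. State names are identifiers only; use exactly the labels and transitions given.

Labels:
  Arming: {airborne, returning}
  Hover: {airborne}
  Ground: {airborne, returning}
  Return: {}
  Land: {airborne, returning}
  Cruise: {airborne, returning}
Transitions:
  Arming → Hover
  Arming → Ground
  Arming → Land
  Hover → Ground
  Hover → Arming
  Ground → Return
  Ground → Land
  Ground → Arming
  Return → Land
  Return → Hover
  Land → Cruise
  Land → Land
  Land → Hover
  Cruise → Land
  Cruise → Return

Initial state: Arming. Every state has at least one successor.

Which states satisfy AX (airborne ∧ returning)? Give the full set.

{Hover}

States satisfying airborne ∧ returning: {Arming, Ground, Land, Cruise}.
States satisfying AX (airborne ∧ returning): {Hover}.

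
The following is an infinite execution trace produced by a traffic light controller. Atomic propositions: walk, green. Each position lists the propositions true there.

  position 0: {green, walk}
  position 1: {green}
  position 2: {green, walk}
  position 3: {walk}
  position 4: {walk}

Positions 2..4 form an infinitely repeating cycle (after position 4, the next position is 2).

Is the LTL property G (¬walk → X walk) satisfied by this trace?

¬walk → X walk holds at every position 0..4, and those are all positions ever visited, so G (¬walk → X walk) holds.
Positions where ¬walk holds: 1.
Check X walk at each: 1→ok.

Yes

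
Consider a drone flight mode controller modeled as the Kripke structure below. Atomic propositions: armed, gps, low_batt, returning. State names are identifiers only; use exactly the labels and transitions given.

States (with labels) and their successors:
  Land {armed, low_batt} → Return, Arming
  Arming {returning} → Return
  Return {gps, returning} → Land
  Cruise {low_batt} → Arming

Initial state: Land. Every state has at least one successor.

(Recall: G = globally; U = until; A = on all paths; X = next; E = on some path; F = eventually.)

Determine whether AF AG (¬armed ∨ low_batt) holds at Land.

States satisfying AG (¬armed ∨ low_batt): {Land, Arming, Return, Cruise}.
States satisfying AF AG (¬armed ∨ low_batt): {Land, Arming, Return, Cruise}.
Land ∈ Sat(AF AG (¬armed ∨ low_batt)).

Yes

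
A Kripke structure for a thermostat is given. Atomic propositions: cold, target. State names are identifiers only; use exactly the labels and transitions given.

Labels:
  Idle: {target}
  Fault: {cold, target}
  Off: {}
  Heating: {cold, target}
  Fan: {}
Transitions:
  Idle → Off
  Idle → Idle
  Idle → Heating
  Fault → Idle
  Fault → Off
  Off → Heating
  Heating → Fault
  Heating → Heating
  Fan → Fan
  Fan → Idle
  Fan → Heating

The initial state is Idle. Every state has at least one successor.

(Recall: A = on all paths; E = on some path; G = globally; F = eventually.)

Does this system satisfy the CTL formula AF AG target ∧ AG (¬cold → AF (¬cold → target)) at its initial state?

States satisfying AG target: ∅.
States satisfying AF AG target: ∅.
States satisfying ¬cold → AF (¬cold → target): {Idle, Fault, Off, Heating}.
States satisfying AG (¬cold → AF (¬cold → target)): {Idle, Fault, Off, Heating}.
States satisfying AF AG target ∧ AG (¬cold → AF (¬cold → target)): ∅.
Idle ∉ Sat(AF AG target ∧ AG (¬cold → AF (¬cold → target))).

Violated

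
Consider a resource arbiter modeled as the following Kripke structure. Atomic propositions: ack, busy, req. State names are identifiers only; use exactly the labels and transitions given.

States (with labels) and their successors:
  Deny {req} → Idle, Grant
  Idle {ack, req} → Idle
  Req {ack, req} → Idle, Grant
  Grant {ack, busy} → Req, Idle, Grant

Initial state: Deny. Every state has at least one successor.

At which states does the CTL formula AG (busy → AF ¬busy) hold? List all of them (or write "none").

{Idle}

States satisfying busy → AF ¬busy: {Deny, Idle, Req}.
States satisfying AG (busy → AF ¬busy): {Idle}.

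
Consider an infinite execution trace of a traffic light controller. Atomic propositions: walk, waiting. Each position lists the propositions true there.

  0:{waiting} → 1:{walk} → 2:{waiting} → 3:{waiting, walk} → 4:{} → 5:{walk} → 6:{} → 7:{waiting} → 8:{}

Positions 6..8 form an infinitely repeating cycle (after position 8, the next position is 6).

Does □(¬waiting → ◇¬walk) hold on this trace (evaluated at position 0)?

¬waiting → ◇¬walk holds at every position 0..8, and those are all positions ever visited, so □(¬waiting → ◇¬walk) holds.
Positions where ¬waiting holds: 1, 4, 5, 6, 8.
Check ◇¬walk at each: 1→ok, 4→ok, 5→ok, 6→ok, 8→ok.

Holds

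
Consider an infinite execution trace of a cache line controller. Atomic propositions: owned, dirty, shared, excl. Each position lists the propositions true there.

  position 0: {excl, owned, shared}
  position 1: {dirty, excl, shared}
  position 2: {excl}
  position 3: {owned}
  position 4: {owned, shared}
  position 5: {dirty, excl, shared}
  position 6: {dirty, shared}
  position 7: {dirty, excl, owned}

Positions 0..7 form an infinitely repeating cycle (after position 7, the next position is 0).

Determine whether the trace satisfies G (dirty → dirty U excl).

dirty → dirty U excl holds at every position 0..7, and those are all positions ever visited, so G (dirty → dirty U excl) holds.
Positions where dirty holds: 1, 5, 6, 7.
Check dirty U excl at each: 1→ok, 5→ok, 6→ok, 7→ok.

Holds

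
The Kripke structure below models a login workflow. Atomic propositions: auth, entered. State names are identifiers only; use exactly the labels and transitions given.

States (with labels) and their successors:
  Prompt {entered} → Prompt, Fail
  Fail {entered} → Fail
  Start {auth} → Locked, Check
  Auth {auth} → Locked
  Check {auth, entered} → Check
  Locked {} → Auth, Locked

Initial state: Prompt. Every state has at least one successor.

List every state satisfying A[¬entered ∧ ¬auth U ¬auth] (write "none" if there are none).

States satisfying ¬entered ∧ ¬auth: {Locked}.
States satisfying ¬auth: {Prompt, Fail, Locked}.
States satisfying A[¬entered ∧ ¬auth U ¬auth]: {Prompt, Fail, Locked}.

{Prompt, Fail, Locked}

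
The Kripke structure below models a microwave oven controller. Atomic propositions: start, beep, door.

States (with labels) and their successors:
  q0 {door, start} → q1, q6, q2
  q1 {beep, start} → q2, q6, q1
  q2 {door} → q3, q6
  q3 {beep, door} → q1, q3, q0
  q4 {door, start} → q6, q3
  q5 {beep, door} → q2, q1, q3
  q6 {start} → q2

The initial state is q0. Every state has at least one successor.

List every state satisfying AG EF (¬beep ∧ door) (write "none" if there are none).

States satisfying EF (¬beep ∧ door): {q0, q1, q2, q3, q4, q5, q6}.
States satisfying AG EF (¬beep ∧ door): {q0, q1, q2, q3, q4, q5, q6}.

{q0, q1, q2, q3, q4, q5, q6}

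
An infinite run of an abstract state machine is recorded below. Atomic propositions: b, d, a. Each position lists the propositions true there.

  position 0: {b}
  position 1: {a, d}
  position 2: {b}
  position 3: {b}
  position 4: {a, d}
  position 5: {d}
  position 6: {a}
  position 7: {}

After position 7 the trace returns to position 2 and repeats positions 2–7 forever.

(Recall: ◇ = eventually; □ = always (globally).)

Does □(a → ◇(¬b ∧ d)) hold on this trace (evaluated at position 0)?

a → ◇(¬b ∧ d) holds at every position 0..7, and those are all positions ever visited, so □(a → ◇(¬b ∧ d)) holds.
Positions where a holds: 1, 4, 6.
Check ◇(¬b ∧ d) at each: 1→ok, 4→ok, 6→ok.

Satisfied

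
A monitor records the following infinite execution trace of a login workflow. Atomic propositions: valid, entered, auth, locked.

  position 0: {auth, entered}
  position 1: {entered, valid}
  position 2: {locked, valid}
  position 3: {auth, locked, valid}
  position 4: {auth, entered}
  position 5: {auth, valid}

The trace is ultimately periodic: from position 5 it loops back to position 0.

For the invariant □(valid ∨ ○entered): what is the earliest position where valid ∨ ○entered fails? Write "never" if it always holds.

4

Check valid ∨ ○entered at each position in order: 0 ✓, 1 ✓, 2 ✓, 3 ✓.
At position 4 the labels are {auth, entered} and the next position 5 has {auth, valid}, so valid ∨ ○entered is false there. This is the first violation.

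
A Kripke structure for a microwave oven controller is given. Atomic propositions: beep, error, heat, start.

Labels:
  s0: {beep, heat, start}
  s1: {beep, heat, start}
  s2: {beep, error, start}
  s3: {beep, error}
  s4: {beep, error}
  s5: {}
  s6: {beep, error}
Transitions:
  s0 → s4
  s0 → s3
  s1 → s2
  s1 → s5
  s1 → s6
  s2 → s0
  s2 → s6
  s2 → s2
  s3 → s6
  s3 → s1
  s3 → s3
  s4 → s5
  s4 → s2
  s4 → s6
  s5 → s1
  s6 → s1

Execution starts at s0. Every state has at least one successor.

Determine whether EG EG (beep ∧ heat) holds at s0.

Does not hold

States satisfying EG (beep ∧ heat): ∅.
States satisfying EG EG (beep ∧ heat): ∅.
No suitable path/successor from s0 witnesses the formula.
s0 ∉ Sat(EG EG (beep ∧ heat)).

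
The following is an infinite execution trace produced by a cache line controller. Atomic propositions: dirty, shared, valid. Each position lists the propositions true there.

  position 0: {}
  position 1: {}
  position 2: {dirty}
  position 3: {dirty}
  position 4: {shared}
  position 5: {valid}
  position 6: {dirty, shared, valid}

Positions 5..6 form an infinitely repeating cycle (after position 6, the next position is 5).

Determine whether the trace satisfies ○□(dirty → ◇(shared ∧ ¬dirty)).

The position after 0 is 1; □(dirty → ◇(shared ∧ ¬dirty)) is false there.

Does not hold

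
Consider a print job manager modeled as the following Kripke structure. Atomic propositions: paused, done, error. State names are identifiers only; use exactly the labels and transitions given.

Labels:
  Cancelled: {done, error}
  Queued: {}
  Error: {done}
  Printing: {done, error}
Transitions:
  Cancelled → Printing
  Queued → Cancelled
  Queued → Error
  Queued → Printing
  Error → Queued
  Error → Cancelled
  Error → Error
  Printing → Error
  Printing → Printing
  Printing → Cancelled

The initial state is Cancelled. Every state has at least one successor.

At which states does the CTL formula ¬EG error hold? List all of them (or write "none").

{Queued, Error}

States satisfying error: {Cancelled, Printing}.
States satisfying EG error: {Cancelled, Printing}.
States satisfying ¬EG error: {Queued, Error}.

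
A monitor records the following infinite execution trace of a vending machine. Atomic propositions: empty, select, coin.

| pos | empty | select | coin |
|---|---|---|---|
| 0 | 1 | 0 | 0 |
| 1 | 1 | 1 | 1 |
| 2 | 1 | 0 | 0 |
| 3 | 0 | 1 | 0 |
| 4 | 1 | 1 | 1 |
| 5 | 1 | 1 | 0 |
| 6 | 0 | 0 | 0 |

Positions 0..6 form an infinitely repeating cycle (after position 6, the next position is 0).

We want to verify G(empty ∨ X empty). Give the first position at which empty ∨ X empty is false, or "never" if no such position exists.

never

empty ∨ X empty holds at every position 0..6, and those are all the positions the trace ever visits, so the invariant G(empty ∨ X empty) is never violated.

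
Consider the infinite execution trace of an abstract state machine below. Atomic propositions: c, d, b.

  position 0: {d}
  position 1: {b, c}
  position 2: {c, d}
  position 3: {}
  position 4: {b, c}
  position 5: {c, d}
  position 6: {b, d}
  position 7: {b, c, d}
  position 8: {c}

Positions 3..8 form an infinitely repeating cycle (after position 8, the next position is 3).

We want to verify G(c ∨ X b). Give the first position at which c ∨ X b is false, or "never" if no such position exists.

c ∨ X b holds at every position 0..8, and those are all the positions the trace ever visits, so the invariant G(c ∨ X b) is never violated.

never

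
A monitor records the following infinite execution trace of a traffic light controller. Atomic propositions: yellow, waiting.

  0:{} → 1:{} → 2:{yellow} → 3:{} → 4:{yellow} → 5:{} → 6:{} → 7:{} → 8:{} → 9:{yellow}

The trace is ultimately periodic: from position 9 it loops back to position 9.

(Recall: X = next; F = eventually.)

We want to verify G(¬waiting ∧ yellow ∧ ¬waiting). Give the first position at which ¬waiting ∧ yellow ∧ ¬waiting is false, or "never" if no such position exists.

At position 0 the labels are {}, so ¬waiting ∧ yellow ∧ ¬waiting is false there. This is the first violation.

0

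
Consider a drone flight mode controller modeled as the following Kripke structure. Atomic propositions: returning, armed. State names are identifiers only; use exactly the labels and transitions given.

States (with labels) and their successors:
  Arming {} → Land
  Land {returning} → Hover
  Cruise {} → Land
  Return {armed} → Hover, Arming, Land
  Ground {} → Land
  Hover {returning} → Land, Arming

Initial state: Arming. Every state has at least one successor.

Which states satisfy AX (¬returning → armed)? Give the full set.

{Arming, Land, Cruise, Ground}

States satisfying ¬returning → armed: {Land, Return, Hover}.
States satisfying AX (¬returning → armed): {Arming, Land, Cruise, Ground}.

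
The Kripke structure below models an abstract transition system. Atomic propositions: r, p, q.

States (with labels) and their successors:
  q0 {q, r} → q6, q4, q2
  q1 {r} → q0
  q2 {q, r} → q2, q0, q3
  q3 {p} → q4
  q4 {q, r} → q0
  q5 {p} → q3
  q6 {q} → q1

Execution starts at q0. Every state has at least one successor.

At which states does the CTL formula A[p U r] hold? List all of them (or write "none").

States satisfying p: {q3, q5}.
States satisfying r: {q0, q1, q2, q4}.
States satisfying A[p U r]: {q0, q1, q2, q3, q4, q5}.

{q0, q1, q2, q3, q4, q5}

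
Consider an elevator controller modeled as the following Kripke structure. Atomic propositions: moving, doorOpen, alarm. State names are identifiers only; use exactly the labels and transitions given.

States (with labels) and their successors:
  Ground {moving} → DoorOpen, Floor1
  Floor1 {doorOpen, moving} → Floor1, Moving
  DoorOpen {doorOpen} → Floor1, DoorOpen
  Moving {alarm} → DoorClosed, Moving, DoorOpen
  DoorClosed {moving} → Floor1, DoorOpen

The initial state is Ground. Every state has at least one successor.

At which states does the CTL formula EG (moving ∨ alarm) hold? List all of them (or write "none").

{Ground, Floor1, Moving, DoorClosed}

States satisfying moving ∨ alarm: {Ground, Floor1, Moving, DoorClosed}.
States satisfying EG (moving ∨ alarm): {Ground, Floor1, Moving, DoorClosed}.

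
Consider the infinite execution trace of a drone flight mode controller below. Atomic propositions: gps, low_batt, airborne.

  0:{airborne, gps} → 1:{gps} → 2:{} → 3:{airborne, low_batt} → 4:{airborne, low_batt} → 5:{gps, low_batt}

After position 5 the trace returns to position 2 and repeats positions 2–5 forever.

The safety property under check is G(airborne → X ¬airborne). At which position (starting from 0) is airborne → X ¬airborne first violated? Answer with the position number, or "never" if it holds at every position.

3

Check airborne → X ¬airborne at each position in order: 0 ✓, 1 ✓, 2 ✓.
At position 3 the labels are {airborne, low_batt} and the next position 4 has {airborne, low_batt}, so airborne → X ¬airborne is false there. This is the first violation.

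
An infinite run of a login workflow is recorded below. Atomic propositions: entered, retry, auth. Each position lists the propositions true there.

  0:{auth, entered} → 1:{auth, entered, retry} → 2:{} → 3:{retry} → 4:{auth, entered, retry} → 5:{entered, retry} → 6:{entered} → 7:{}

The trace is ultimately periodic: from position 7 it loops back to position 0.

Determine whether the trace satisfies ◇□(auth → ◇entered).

Yes

□(auth → ◇entered) holds at position 0, which is reachable from 0, so ◇□(auth → ◇entered) holds.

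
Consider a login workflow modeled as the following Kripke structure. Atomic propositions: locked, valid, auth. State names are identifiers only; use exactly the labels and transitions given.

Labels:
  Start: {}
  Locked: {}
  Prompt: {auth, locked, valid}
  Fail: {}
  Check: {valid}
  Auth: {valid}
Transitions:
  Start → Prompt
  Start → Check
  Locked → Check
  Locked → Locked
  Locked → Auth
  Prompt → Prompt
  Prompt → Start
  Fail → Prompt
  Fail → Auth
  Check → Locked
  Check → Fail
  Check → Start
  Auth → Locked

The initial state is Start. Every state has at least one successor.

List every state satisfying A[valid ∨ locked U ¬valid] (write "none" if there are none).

{Start, Locked, Fail, Check, Auth}

States satisfying valid ∨ locked: {Prompt, Check, Auth}.
States satisfying ¬valid: {Start, Locked, Fail}.
States satisfying A[valid ∨ locked U ¬valid]: {Start, Locked, Fail, Check, Auth}.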